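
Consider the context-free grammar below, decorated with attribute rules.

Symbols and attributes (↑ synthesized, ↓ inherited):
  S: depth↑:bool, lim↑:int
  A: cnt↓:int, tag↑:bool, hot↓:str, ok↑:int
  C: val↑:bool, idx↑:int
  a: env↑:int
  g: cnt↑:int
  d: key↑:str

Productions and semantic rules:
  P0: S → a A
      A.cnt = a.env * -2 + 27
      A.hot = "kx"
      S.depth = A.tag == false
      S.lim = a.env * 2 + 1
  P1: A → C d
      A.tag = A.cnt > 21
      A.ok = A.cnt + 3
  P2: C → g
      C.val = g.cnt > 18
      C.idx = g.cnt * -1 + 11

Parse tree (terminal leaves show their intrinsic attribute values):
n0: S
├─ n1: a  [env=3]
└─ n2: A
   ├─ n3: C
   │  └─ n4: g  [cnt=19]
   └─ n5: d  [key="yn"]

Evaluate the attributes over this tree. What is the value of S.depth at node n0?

true

1. n1.env = 3  [terminal]
2. n2.cnt = 21  [a.env * -2 + 27]
3. n2.hot = "kx"  ["kx"]
4. n4.cnt = 19  [terminal]
5. n3.val = true  [g.cnt > 18]
6. n3.idx = -8  [g.cnt * -1 + 11]
7. n5.key = "yn"  [terminal]
8. n2.tag = false  [A.cnt > 21]
9. n2.ok = 24  [A.cnt + 3]
10. n0.depth = true  [A.tag == false]
11. n0.lim = 7  [a.env * 2 + 1]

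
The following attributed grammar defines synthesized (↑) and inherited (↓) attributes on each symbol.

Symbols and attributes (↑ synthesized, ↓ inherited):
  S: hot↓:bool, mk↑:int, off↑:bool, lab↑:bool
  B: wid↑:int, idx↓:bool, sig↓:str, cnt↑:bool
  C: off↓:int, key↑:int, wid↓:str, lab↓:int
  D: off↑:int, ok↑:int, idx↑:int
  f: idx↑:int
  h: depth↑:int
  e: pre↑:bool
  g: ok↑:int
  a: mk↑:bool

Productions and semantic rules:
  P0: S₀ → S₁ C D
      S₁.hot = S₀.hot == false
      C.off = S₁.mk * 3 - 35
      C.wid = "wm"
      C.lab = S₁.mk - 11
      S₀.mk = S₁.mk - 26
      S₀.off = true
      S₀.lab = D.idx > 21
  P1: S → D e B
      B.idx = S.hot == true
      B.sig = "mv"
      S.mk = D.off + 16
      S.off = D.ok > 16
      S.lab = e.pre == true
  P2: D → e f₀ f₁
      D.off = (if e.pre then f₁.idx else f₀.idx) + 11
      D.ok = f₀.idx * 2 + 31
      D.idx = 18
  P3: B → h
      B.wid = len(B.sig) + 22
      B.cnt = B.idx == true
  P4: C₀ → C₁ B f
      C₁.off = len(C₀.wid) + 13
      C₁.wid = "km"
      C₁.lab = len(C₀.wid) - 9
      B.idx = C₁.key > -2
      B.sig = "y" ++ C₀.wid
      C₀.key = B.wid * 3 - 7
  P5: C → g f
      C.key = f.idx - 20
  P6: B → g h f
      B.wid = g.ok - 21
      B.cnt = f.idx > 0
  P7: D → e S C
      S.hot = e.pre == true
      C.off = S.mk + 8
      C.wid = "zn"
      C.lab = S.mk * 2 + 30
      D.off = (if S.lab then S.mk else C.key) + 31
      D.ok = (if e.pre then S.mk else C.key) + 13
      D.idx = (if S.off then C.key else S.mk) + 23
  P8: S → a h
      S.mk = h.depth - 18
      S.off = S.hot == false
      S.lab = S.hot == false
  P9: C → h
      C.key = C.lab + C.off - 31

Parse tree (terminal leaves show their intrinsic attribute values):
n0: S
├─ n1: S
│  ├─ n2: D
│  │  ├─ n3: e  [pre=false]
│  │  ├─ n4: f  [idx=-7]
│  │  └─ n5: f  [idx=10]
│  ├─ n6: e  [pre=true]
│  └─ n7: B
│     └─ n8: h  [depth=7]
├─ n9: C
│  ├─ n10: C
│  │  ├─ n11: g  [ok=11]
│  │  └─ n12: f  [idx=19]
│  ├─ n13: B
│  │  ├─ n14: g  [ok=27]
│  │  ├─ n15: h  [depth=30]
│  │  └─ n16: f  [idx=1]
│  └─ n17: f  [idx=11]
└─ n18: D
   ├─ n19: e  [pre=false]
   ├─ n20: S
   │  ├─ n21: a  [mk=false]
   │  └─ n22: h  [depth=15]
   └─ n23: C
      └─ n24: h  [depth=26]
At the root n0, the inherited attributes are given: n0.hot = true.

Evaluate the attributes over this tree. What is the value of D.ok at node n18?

1. n0.hot = true  [given at root]
2. n1.hot = false  [S₀.hot == false]
3. n3.pre = false  [terminal]
4. n4.idx = -7  [terminal]
5. n5.idx = 10  [terminal]
6. n2.off = 4  [(if e.pre then f₁.idx else f₀.idx) + 11]
7. n2.ok = 17  [f₀.idx * 2 + 31]
8. n2.idx = 18  [18]
9. n6.pre = true  [terminal]
10. n7.idx = false  [S.hot == true]
11. n7.sig = "mv"  ["mv"]
12. n8.depth = 7  [terminal]
13. n7.wid = 24  [len(B.sig) + 22]
14. n7.cnt = false  [B.idx == true]
15. n1.mk = 20  [D.off + 16]
16. n1.off = true  [D.ok > 16]
17. n1.lab = true  [e.pre == true]
18. n9.off = 25  [S₁.mk * 3 - 35]
19. n9.wid = "wm"  ["wm"]
20. n9.lab = 9  [S₁.mk - 11]
21. n10.off = 15  [len(C₀.wid) + 13]
22. n10.wid = "km"  ["km"]
23. n10.lab = -7  [len(C₀.wid) - 9]
24. n11.ok = 11  [terminal]
25. n12.idx = 19  [terminal]
26. n10.key = -1  [f.idx - 20]
27. n13.idx = true  [C₁.key > -2]
28. n13.sig = "ywm"  ["y" ++ C₀.wid]
29. n14.ok = 27  [terminal]
30. n15.depth = 30  [terminal]
31. n16.idx = 1  [terminal]
32. n13.wid = 6  [g.ok - 21]
33. n13.cnt = true  [f.idx > 0]
34. n17.idx = 11  [terminal]
35. n9.key = 11  [B.wid * 3 - 7]
36. n19.pre = false  [terminal]
37. n20.hot = false  [e.pre == true]
38. n21.mk = false  [terminal]
39. n22.depth = 15  [terminal]
40. n20.mk = -3  [h.depth - 18]
41. n20.off = true  [S.hot == false]
42. n20.lab = true  [S.hot == false]
43. n23.off = 5  [S.mk + 8]
44. n23.wid = "zn"  ["zn"]
45. n23.lab = 24  [S.mk * 2 + 30]
46. n24.depth = 26  [terminal]
47. n23.key = -2  [C.lab + C.off - 31]
48. n18.off = 28  [(if S.lab then S.mk else C.key) + 31]
49. n18.ok = 11  [(if e.pre then S.mk else C.key) + 13]
50. n18.idx = 21  [(if S.off then C.key else S.mk) + 23]
51. n0.mk = -6  [S₁.mk - 26]
52. n0.off = true  [true]
53. n0.lab = false  [D.idx > 21]

11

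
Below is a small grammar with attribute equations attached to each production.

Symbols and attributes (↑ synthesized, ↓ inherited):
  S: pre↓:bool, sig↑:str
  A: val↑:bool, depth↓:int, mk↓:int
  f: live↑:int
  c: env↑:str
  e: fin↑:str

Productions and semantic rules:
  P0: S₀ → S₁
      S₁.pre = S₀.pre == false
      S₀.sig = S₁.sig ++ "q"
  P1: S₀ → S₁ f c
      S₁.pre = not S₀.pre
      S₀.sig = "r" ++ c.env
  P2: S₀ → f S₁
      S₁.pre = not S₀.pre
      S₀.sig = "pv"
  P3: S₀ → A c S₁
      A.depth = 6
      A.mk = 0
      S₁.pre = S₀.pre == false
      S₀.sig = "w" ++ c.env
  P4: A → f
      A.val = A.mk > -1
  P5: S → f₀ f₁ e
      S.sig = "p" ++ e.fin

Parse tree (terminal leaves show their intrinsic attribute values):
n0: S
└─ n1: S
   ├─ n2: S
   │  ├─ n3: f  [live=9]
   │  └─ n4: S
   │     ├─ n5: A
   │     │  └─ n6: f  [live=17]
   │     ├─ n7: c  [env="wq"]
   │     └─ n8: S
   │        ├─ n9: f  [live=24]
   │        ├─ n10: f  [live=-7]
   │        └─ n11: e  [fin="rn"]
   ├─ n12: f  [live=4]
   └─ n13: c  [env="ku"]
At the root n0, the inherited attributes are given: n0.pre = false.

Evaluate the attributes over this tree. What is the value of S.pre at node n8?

false

1. n0.pre = false  [given at root]
2. n1.pre = true  [S₀.pre == false]
3. n2.pre = false  [not S₀.pre]
4. n3.live = 9  [terminal]
5. n4.pre = true  [not S₀.pre]
6. n5.depth = 6  [6]
7. n5.mk = 0  [0]
8. n6.live = 17  [terminal]
9. n5.val = true  [A.mk > -1]
10. n7.env = "wq"  [terminal]
11. n8.pre = false  [S₀.pre == false]
12. n9.live = 24  [terminal]
13. n10.live = -7  [terminal]
14. n11.fin = "rn"  [terminal]
15. n8.sig = "prn"  ["p" ++ e.fin]
16. n4.sig = "wwq"  ["w" ++ c.env]
17. n2.sig = "pv"  ["pv"]
18. n12.live = 4  [terminal]
19. n13.env = "ku"  [terminal]
20. n1.sig = "rku"  ["r" ++ c.env]
21. n0.sig = "rkuq"  [S₁.sig ++ "q"]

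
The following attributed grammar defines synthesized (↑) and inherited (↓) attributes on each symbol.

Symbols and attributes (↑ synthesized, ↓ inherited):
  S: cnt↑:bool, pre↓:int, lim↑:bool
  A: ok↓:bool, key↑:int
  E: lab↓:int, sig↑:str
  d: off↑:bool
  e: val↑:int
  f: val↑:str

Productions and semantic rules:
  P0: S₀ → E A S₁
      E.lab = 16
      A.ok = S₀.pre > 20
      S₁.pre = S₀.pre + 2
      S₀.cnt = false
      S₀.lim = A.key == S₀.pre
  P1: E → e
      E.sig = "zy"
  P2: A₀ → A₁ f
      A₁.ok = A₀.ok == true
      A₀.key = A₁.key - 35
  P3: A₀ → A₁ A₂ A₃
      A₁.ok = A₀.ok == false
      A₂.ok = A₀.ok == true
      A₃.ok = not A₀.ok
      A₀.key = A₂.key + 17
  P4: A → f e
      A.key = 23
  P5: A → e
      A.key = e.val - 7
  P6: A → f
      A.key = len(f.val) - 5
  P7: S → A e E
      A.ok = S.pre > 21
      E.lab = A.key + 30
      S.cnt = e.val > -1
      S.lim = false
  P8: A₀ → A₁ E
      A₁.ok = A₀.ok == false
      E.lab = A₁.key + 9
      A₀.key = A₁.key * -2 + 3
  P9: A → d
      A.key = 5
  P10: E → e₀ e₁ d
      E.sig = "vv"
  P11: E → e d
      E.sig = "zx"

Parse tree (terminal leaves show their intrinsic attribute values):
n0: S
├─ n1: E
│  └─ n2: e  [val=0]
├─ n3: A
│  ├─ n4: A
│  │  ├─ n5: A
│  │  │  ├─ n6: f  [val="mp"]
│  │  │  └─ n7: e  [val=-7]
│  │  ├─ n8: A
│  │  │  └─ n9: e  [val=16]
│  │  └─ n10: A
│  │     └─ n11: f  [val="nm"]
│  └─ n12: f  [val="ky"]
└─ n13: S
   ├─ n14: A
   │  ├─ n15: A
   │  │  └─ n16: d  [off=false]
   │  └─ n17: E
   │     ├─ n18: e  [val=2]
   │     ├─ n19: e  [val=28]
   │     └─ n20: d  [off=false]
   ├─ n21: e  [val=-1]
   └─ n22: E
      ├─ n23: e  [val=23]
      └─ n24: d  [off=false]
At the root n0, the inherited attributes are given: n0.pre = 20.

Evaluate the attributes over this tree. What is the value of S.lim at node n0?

false

1. n0.pre = 20  [given at root]
2. n1.lab = 16  [16]
3. n2.val = 0  [terminal]
4. n1.sig = "zy"  ["zy"]
5. n3.ok = false  [S₀.pre > 20]
6. n4.ok = false  [A₀.ok == true]
7. n5.ok = true  [A₀.ok == false]
8. n6.val = "mp"  [terminal]
9. n7.val = -7  [terminal]
10. n5.key = 23  [23]
11. n8.ok = false  [A₀.ok == true]
12. n9.val = 16  [terminal]
13. n8.key = 9  [e.val - 7]
14. n10.ok = true  [not A₀.ok]
15. n11.val = "nm"  [terminal]
16. n10.key = -3  [len(f.val) - 5]
17. n4.key = 26  [A₂.key + 17]
18. n12.val = "ky"  [terminal]
19. n3.key = -9  [A₁.key - 35]
20. n13.pre = 22  [S₀.pre + 2]
21. n14.ok = true  [S.pre > 21]
22. n15.ok = false  [A₀.ok == false]
23. n16.off = false  [terminal]
24. n15.key = 5  [5]
25. n17.lab = 14  [A₁.key + 9]
26. n18.val = 2  [terminal]
27. n19.val = 28  [terminal]
28. n20.off = false  [terminal]
29. n17.sig = "vv"  ["vv"]
30. n14.key = -7  [A₁.key * -2 + 3]
31. n21.val = -1  [terminal]
32. n22.lab = 23  [A.key + 30]
33. n23.val = 23  [terminal]
34. n24.off = false  [terminal]
35. n22.sig = "zx"  ["zx"]
36. n13.cnt = false  [e.val > -1]
37. n13.lim = false  [false]
38. n0.cnt = false  [false]
39. n0.lim = false  [A.key == S₀.pre]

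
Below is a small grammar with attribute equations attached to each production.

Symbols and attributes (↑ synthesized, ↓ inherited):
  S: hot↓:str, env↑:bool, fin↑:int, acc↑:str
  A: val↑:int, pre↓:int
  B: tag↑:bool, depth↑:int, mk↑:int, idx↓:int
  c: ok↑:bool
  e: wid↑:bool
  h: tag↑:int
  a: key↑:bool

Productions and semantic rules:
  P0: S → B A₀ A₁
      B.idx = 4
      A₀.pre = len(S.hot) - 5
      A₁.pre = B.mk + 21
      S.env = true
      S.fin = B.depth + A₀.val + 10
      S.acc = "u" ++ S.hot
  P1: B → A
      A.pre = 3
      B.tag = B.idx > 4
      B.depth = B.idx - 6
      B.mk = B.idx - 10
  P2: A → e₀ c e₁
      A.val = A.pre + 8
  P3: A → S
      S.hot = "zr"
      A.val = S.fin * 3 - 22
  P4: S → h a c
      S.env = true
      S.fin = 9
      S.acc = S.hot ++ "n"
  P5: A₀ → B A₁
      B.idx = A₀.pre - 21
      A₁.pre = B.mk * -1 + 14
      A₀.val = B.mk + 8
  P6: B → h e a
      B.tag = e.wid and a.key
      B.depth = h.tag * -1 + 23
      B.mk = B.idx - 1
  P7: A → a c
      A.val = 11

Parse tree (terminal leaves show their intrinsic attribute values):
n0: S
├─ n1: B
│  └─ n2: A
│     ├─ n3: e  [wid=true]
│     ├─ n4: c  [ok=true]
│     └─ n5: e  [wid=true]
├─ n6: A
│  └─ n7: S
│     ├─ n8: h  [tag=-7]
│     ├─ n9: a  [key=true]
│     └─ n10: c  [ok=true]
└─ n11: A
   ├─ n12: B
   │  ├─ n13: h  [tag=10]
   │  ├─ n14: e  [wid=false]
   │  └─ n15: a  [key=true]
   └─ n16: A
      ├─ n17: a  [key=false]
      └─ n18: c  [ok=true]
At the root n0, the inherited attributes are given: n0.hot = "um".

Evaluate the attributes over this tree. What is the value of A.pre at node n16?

1. n0.hot = "um"  [given at root]
2. n1.idx = 4  [4]
3. n2.pre = 3  [3]
4. n3.wid = true  [terminal]
5. n4.ok = true  [terminal]
6. n5.wid = true  [terminal]
7. n2.val = 11  [A.pre + 8]
8. n1.tag = false  [B.idx > 4]
9. n1.depth = -2  [B.idx - 6]
10. n1.mk = -6  [B.idx - 10]
11. n6.pre = -3  [len(S.hot) - 5]
12. n7.hot = "zr"  ["zr"]
13. n8.tag = -7  [terminal]
14. n9.key = true  [terminal]
15. n10.ok = true  [terminal]
16. n7.env = true  [true]
17. n7.fin = 9  [9]
18. n7.acc = "zrn"  [S.hot ++ "n"]
19. n6.val = 5  [S.fin * 3 - 22]
20. n11.pre = 15  [B.mk + 21]
21. n12.idx = -6  [A₀.pre - 21]
22. n13.tag = 10  [terminal]
23. n14.wid = false  [terminal]
24. n15.key = true  [terminal]
25. n12.tag = false  [e.wid and a.key]
26. n12.depth = 13  [h.tag * -1 + 23]
27. n12.mk = -7  [B.idx - 1]
28. n16.pre = 21  [B.mk * -1 + 14]
29. n17.key = false  [terminal]
30. n18.ok = true  [terminal]
31. n16.val = 11  [11]
32. n11.val = 1  [B.mk + 8]
33. n0.env = true  [true]
34. n0.fin = 13  [B.depth + A₀.val + 10]
35. n0.acc = "uum"  ["u" ++ S.hot]

21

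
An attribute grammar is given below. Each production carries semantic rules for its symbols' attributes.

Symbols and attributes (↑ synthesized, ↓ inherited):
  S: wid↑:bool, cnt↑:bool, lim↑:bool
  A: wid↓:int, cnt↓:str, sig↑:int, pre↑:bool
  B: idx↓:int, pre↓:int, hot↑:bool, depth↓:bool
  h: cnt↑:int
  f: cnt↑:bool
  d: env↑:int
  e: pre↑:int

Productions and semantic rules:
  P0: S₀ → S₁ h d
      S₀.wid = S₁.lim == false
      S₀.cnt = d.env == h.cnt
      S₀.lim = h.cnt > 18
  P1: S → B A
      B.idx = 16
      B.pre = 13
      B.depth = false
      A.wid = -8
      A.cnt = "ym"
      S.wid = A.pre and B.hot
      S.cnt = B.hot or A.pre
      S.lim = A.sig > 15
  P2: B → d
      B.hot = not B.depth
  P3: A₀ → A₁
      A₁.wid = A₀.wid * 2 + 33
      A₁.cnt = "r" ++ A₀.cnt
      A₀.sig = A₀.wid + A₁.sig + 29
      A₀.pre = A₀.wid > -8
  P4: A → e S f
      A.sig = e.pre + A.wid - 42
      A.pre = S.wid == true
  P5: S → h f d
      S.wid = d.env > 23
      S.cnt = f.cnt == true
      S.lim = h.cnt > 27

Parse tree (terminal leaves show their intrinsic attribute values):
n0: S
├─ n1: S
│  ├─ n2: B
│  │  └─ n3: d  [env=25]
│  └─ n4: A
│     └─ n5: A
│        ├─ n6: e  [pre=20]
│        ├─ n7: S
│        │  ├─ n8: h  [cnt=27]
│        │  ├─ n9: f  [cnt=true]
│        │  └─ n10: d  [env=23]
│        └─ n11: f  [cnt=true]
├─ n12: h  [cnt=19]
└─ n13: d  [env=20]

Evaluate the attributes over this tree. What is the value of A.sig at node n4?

16

1. n2.idx = 16  [16]
2. n2.pre = 13  [13]
3. n2.depth = false  [false]
4. n3.env = 25  [terminal]
5. n2.hot = true  [not B.depth]
6. n4.wid = -8  [-8]
7. n4.cnt = "ym"  ["ym"]
8. n5.wid = 17  [A₀.wid * 2 + 33]
9. n5.cnt = "rym"  ["r" ++ A₀.cnt]
10. n6.pre = 20  [terminal]
11. n8.cnt = 27  [terminal]
12. n9.cnt = true  [terminal]
13. n10.env = 23  [terminal]
14. n7.wid = false  [d.env > 23]
15. n7.cnt = true  [f.cnt == true]
16. n7.lim = false  [h.cnt > 27]
17. n11.cnt = true  [terminal]
18. n5.sig = -5  [e.pre + A.wid - 42]
19. n5.pre = false  [S.wid == true]
20. n4.sig = 16  [A₀.wid + A₁.sig + 29]
21. n4.pre = false  [A₀.wid > -8]
22. n1.wid = false  [A.pre and B.hot]
23. n1.cnt = true  [B.hot or A.pre]
24. n1.lim = true  [A.sig > 15]
25. n12.cnt = 19  [terminal]
26. n13.env = 20  [terminal]
27. n0.wid = false  [S₁.lim == false]
28. n0.cnt = false  [d.env == h.cnt]
29. n0.lim = true  [h.cnt > 18]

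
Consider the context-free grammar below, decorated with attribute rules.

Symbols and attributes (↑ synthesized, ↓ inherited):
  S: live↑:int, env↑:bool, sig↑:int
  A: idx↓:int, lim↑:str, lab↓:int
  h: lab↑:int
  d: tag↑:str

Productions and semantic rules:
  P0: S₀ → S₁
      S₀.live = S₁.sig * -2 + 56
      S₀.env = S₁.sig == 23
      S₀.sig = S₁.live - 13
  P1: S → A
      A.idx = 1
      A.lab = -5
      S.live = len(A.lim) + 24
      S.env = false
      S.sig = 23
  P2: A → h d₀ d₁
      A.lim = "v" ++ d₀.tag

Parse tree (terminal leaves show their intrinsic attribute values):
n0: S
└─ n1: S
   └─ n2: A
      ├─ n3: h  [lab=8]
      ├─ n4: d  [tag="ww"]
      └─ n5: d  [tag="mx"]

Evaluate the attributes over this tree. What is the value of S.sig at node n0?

14

1. n2.idx = 1  [1]
2. n2.lab = -5  [-5]
3. n3.lab = 8  [terminal]
4. n4.tag = "ww"  [terminal]
5. n5.tag = "mx"  [terminal]
6. n2.lim = "vww"  ["v" ++ d₀.tag]
7. n1.live = 27  [len(A.lim) + 24]
8. n1.env = false  [false]
9. n1.sig = 23  [23]
10. n0.live = 10  [S₁.sig * -2 + 56]
11. n0.env = true  [S₁.sig == 23]
12. n0.sig = 14  [S₁.live - 13]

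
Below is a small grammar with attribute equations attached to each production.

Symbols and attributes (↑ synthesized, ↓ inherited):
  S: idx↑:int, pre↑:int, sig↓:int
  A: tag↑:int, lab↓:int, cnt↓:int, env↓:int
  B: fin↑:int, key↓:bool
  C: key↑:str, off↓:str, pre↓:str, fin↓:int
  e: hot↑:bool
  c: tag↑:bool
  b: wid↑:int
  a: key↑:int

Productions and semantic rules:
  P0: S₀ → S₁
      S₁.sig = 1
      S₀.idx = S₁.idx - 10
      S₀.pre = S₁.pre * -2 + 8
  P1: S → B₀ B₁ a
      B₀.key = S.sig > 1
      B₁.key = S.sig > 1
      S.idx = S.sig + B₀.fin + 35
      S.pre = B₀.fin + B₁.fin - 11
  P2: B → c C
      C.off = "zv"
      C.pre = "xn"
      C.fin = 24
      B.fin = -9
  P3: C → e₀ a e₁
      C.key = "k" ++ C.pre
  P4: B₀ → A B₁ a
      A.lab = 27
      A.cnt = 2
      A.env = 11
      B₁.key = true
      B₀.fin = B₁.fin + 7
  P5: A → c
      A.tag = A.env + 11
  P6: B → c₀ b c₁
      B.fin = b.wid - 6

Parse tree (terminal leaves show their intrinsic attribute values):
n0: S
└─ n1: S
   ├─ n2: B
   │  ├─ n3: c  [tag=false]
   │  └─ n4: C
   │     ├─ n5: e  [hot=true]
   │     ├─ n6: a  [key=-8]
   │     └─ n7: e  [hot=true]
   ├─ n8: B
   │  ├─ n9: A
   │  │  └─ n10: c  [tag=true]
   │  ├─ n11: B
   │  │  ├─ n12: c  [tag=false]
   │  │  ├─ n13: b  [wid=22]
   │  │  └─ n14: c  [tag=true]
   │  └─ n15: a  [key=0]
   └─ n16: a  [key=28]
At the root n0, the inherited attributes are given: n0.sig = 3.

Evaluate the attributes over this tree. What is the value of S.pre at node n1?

1. n0.sig = 3  [given at root]
2. n1.sig = 1  [1]
3. n2.key = false  [S.sig > 1]
4. n3.tag = false  [terminal]
5. n4.off = "zv"  ["zv"]
6. n4.pre = "xn"  ["xn"]
7. n4.fin = 24  [24]
8. n5.hot = true  [terminal]
9. n6.key = -8  [terminal]
10. n7.hot = true  [terminal]
11. n4.key = "kxn"  ["k" ++ C.pre]
12. n2.fin = -9  [-9]
13. n8.key = false  [S.sig > 1]
14. n9.lab = 27  [27]
15. n9.cnt = 2  [2]
16. n9.env = 11  [11]
17. n10.tag = true  [terminal]
18. n9.tag = 22  [A.env + 11]
19. n11.key = true  [true]
20. n12.tag = false  [terminal]
21. n13.wid = 22  [terminal]
22. n14.tag = true  [terminal]
23. n11.fin = 16  [b.wid - 6]
24. n15.key = 0  [terminal]
25. n8.fin = 23  [B₁.fin + 7]
26. n16.key = 28  [terminal]
27. n1.idx = 27  [S.sig + B₀.fin + 35]
28. n1.pre = 3  [B₀.fin + B₁.fin - 11]
29. n0.idx = 17  [S₁.idx - 10]
30. n0.pre = 2  [S₁.pre * -2 + 8]

3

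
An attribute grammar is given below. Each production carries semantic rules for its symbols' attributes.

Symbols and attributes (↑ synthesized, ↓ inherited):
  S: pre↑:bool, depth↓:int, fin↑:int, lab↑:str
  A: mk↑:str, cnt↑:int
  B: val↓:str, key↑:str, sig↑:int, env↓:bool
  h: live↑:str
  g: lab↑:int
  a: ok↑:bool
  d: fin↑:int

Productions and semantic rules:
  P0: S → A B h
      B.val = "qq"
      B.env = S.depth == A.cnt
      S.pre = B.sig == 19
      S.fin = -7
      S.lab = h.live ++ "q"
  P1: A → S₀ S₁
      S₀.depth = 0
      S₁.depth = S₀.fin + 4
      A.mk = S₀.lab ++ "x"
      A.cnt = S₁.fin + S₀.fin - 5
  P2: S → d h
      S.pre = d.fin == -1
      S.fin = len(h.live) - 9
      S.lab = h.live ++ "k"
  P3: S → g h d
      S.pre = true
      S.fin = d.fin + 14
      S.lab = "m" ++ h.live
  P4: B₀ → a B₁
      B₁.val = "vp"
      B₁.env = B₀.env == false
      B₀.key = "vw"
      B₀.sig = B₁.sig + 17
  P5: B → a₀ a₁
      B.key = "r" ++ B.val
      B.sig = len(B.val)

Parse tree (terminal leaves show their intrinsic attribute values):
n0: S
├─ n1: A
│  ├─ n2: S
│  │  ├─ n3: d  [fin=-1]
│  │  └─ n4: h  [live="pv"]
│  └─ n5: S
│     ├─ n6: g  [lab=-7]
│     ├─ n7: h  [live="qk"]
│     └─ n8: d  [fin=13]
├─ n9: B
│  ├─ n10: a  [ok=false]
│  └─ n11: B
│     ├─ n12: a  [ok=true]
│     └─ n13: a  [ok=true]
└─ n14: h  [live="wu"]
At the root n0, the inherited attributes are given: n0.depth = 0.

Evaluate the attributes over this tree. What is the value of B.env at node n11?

1. n0.depth = 0  [given at root]
2. n2.depth = 0  [0]
3. n3.fin = -1  [terminal]
4. n4.live = "pv"  [terminal]
5. n2.pre = true  [d.fin == -1]
6. n2.fin = -7  [len(h.live) - 9]
7. n2.lab = "pvk"  [h.live ++ "k"]
8. n5.depth = -3  [S₀.fin + 4]
9. n6.lab = -7  [terminal]
10. n7.live = "qk"  [terminal]
11. n8.fin = 13  [terminal]
12. n5.pre = true  [true]
13. n5.fin = 27  [d.fin + 14]
14. n5.lab = "mqk"  ["m" ++ h.live]
15. n1.mk = "pvkx"  [S₀.lab ++ "x"]
16. n1.cnt = 15  [S₁.fin + S₀.fin - 5]
17. n9.val = "qq"  ["qq"]
18. n9.env = false  [S.depth == A.cnt]
19. n10.ok = false  [terminal]
20. n11.val = "vp"  ["vp"]
21. n11.env = true  [B₀.env == false]
22. n12.ok = true  [terminal]
23. n13.ok = true  [terminal]
24. n11.key = "rvp"  ["r" ++ B.val]
25. n11.sig = 2  [len(B.val)]
26. n9.key = "vw"  ["vw"]
27. n9.sig = 19  [B₁.sig + 17]
28. n14.live = "wu"  [terminal]
29. n0.pre = true  [B.sig == 19]
30. n0.fin = -7  [-7]
31. n0.lab = "wuq"  [h.live ++ "q"]

true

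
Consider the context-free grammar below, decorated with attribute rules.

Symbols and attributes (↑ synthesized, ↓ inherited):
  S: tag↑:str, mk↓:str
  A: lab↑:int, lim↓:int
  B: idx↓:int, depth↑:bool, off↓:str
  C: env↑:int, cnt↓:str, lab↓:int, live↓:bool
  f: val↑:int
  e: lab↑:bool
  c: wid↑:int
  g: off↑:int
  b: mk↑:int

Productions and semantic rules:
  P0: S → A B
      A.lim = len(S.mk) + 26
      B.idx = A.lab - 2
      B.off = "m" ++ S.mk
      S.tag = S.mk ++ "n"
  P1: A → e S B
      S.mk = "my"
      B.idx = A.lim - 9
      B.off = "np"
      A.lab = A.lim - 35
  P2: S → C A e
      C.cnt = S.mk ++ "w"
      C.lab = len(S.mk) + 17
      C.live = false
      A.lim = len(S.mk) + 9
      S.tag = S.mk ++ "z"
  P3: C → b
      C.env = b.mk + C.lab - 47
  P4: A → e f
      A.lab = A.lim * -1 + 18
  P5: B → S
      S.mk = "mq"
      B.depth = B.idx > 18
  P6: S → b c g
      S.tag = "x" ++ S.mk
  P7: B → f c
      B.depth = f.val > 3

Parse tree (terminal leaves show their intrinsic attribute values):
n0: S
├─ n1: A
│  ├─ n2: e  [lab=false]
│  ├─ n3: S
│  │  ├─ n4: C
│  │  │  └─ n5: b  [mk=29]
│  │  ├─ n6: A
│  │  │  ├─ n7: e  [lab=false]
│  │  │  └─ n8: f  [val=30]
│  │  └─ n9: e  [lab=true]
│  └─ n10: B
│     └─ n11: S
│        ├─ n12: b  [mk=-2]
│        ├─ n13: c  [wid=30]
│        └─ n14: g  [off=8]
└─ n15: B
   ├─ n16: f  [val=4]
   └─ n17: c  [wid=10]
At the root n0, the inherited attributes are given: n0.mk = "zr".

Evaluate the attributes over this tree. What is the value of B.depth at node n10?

true

1. n0.mk = "zr"  [given at root]
2. n1.lim = 28  [len(S.mk) + 26]
3. n2.lab = false  [terminal]
4. n3.mk = "my"  ["my"]
5. n4.cnt = "myw"  [S.mk ++ "w"]
6. n4.lab = 19  [len(S.mk) + 17]
7. n4.live = false  [false]
8. n5.mk = 29  [terminal]
9. n4.env = 1  [b.mk + C.lab - 47]
10. n6.lim = 11  [len(S.mk) + 9]
11. n7.lab = false  [terminal]
12. n8.val = 30  [terminal]
13. n6.lab = 7  [A.lim * -1 + 18]
14. n9.lab = true  [terminal]
15. n3.tag = "myz"  [S.mk ++ "z"]
16. n10.idx = 19  [A.lim - 9]
17. n10.off = "np"  ["np"]
18. n11.mk = "mq"  ["mq"]
19. n12.mk = -2  [terminal]
20. n13.wid = 30  [terminal]
21. n14.off = 8  [terminal]
22. n11.tag = "xmq"  ["x" ++ S.mk]
23. n10.depth = true  [B.idx > 18]
24. n1.lab = -7  [A.lim - 35]
25. n15.idx = -9  [A.lab - 2]
26. n15.off = "mzr"  ["m" ++ S.mk]
27. n16.val = 4  [terminal]
28. n17.wid = 10  [terminal]
29. n15.depth = true  [f.val > 3]
30. n0.tag = "zrn"  [S.mk ++ "n"]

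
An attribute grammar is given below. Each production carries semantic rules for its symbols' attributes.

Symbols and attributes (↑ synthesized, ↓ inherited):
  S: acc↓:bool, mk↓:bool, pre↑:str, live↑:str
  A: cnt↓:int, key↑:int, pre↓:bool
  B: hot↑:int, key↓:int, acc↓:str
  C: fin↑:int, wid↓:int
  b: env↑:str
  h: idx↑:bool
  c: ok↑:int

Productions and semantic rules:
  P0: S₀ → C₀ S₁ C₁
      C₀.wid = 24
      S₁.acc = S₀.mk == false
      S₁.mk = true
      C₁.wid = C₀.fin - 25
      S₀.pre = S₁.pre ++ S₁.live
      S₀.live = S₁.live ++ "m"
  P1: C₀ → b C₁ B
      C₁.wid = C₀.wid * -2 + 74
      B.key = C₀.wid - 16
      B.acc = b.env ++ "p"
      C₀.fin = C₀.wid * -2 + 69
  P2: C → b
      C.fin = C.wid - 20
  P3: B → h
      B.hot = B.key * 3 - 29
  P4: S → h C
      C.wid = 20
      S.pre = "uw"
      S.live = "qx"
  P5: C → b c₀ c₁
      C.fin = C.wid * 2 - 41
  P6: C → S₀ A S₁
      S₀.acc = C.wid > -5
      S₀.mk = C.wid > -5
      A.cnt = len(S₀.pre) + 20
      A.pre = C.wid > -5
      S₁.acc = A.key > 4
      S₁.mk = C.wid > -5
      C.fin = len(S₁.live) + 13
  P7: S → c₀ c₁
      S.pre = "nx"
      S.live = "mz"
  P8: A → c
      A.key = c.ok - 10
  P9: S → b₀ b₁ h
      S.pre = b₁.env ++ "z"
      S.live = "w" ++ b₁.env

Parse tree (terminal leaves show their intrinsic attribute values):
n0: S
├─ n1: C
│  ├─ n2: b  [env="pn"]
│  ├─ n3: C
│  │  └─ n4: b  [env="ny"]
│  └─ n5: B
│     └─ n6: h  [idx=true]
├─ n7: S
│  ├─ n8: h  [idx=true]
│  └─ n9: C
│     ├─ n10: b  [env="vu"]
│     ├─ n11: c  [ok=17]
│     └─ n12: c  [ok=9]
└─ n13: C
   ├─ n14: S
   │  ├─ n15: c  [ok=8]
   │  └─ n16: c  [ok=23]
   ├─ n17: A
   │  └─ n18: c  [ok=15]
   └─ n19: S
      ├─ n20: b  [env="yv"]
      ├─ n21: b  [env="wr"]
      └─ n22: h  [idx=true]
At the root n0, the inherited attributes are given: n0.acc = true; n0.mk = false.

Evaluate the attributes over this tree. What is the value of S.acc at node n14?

true

1. n0.acc = true  [given at root]
2. n0.mk = false  [given at root]
3. n1.wid = 24  [24]
4. n2.env = "pn"  [terminal]
5. n3.wid = 26  [C₀.wid * -2 + 74]
6. n4.env = "ny"  [terminal]
7. n3.fin = 6  [C.wid - 20]
8. n5.key = 8  [C₀.wid - 16]
9. n5.acc = "pnp"  [b.env ++ "p"]
10. n6.idx = true  [terminal]
11. n5.hot = -5  [B.key * 3 - 29]
12. n1.fin = 21  [C₀.wid * -2 + 69]
13. n7.acc = true  [S₀.mk == false]
14. n7.mk = true  [true]
15. n8.idx = true  [terminal]
16. n9.wid = 20  [20]
17. n10.env = "vu"  [terminal]
18. n11.ok = 17  [terminal]
19. n12.ok = 9  [terminal]
20. n9.fin = -1  [C.wid * 2 - 41]
21. n7.pre = "uw"  ["uw"]
22. n7.live = "qx"  ["qx"]
23. n13.wid = -4  [C₀.fin - 25]
24. n14.acc = true  [C.wid > -5]
25. n14.mk = true  [C.wid > -5]
26. n15.ok = 8  [terminal]
27. n16.ok = 23  [terminal]
28. n14.pre = "nx"  ["nx"]
29. n14.live = "mz"  ["mz"]
30. n17.cnt = 22  [len(S₀.pre) + 20]
31. n17.pre = true  [C.wid > -5]
32. n18.ok = 15  [terminal]
33. n17.key = 5  [c.ok - 10]
34. n19.acc = true  [A.key > 4]
35. n19.mk = true  [C.wid > -5]
36. n20.env = "yv"  [terminal]
37. n21.env = "wr"  [terminal]
38. n22.idx = true  [terminal]
39. n19.pre = "wrz"  [b₁.env ++ "z"]
40. n19.live = "wwr"  ["w" ++ b₁.env]
41. n13.fin = 16  [len(S₁.live) + 13]
42. n0.pre = "uwqx"  [S₁.pre ++ S₁.live]
43. n0.live = "qxm"  [S₁.live ++ "m"]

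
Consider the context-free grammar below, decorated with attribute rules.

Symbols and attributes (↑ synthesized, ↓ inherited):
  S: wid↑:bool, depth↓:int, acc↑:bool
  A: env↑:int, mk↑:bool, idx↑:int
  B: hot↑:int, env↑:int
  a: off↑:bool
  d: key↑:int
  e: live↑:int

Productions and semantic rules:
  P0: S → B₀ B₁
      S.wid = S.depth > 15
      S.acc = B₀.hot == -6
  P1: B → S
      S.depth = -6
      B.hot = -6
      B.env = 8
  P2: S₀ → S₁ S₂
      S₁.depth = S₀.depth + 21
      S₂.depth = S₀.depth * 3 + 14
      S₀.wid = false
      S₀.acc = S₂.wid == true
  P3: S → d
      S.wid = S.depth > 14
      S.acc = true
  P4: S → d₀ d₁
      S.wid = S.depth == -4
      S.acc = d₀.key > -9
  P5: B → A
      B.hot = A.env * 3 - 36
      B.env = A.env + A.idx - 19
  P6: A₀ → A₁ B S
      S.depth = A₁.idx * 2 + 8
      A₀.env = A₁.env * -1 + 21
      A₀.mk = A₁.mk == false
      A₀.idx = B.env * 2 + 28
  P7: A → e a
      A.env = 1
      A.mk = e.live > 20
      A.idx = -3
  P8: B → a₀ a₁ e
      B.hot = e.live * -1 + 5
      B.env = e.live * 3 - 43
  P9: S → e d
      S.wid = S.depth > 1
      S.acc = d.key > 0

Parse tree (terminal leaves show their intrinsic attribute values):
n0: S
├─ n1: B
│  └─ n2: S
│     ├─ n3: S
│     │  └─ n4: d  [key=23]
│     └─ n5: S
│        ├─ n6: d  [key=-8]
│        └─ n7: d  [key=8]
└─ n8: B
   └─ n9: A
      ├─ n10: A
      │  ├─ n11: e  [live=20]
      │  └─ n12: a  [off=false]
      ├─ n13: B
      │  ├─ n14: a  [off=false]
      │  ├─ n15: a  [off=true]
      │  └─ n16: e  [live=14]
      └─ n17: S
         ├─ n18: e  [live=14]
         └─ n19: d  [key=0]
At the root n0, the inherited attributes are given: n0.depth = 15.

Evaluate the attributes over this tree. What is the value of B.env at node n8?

1. n0.depth = 15  [given at root]
2. n2.depth = -6  [-6]
3. n3.depth = 15  [S₀.depth + 21]
4. n4.key = 23  [terminal]
5. n3.wid = true  [S.depth > 14]
6. n3.acc = true  [true]
7. n5.depth = -4  [S₀.depth * 3 + 14]
8. n6.key = -8  [terminal]
9. n7.key = 8  [terminal]
10. n5.wid = true  [S.depth == -4]
11. n5.acc = true  [d₀.key > -9]
12. n2.wid = false  [false]
13. n2.acc = true  [S₂.wid == true]
14. n1.hot = -6  [-6]
15. n1.env = 8  [8]
16. n11.live = 20  [terminal]
17. n12.off = false  [terminal]
18. n10.env = 1  [1]
19. n10.mk = false  [e.live > 20]
20. n10.idx = -3  [-3]
21. n14.off = false  [terminal]
22. n15.off = true  [terminal]
23. n16.live = 14  [terminal]
24. n13.hot = -9  [e.live * -1 + 5]
25. n13.env = -1  [e.live * 3 - 43]
26. n17.depth = 2  [A₁.idx * 2 + 8]
27. n18.live = 14  [terminal]
28. n19.key = 0  [terminal]
29. n17.wid = true  [S.depth > 1]
30. n17.acc = false  [d.key > 0]
31. n9.env = 20  [A₁.env * -1 + 21]
32. n9.mk = true  [A₁.mk == false]
33. n9.idx = 26  [B.env * 2 + 28]
34. n8.hot = 24  [A.env * 3 - 36]
35. n8.env = 27  [A.env + A.idx - 19]
36. n0.wid = false  [S.depth > 15]
37. n0.acc = true  [B₀.hot == -6]

27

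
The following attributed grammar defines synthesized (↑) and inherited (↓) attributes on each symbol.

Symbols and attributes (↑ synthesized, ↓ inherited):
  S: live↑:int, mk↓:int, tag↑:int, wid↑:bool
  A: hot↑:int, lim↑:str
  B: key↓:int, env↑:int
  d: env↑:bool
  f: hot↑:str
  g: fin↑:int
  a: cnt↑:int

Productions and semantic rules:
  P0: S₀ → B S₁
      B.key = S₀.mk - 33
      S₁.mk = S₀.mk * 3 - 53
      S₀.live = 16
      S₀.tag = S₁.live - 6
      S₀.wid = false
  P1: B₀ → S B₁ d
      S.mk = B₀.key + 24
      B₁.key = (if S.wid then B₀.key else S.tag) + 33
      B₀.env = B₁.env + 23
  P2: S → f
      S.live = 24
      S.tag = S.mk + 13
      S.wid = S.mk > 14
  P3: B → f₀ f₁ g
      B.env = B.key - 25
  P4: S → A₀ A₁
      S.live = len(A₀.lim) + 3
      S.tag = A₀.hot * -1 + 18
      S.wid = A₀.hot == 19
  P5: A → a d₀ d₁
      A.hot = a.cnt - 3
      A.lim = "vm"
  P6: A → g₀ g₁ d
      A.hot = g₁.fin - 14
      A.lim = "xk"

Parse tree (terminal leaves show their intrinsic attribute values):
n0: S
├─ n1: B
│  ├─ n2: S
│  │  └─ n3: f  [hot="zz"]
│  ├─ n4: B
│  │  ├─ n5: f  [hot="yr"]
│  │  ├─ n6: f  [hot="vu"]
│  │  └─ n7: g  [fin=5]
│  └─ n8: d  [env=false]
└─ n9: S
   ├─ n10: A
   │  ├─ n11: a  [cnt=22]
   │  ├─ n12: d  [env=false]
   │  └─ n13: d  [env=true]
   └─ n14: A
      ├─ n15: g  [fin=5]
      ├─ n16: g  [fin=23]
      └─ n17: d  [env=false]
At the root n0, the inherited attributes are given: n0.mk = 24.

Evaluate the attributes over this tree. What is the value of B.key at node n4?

24

1. n0.mk = 24  [given at root]
2. n1.key = -9  [S₀.mk - 33]
3. n2.mk = 15  [B₀.key + 24]
4. n3.hot = "zz"  [terminal]
5. n2.live = 24  [24]
6. n2.tag = 28  [S.mk + 13]
7. n2.wid = true  [S.mk > 14]
8. n4.key = 24  [(if S.wid then B₀.key else S.tag) + 33]
9. n5.hot = "yr"  [terminal]
10. n6.hot = "vu"  [terminal]
11. n7.fin = 5  [terminal]
12. n4.env = -1  [B.key - 25]
13. n8.env = false  [terminal]
14. n1.env = 22  [B₁.env + 23]
15. n9.mk = 19  [S₀.mk * 3 - 53]
16. n11.cnt = 22  [terminal]
17. n12.env = false  [terminal]
18. n13.env = true  [terminal]
19. n10.hot = 19  [a.cnt - 3]
20. n10.lim = "vm"  ["vm"]
21. n15.fin = 5  [terminal]
22. n16.fin = 23  [terminal]
23. n17.env = false  [terminal]
24. n14.hot = 9  [g₁.fin - 14]
25. n14.lim = "xk"  ["xk"]
26. n9.live = 5  [len(A₀.lim) + 3]
27. n9.tag = -1  [A₀.hot * -1 + 18]
28. n9.wid = true  [A₀.hot == 19]
29. n0.live = 16  [16]
30. n0.tag = -1  [S₁.live - 6]
31. n0.wid = false  [false]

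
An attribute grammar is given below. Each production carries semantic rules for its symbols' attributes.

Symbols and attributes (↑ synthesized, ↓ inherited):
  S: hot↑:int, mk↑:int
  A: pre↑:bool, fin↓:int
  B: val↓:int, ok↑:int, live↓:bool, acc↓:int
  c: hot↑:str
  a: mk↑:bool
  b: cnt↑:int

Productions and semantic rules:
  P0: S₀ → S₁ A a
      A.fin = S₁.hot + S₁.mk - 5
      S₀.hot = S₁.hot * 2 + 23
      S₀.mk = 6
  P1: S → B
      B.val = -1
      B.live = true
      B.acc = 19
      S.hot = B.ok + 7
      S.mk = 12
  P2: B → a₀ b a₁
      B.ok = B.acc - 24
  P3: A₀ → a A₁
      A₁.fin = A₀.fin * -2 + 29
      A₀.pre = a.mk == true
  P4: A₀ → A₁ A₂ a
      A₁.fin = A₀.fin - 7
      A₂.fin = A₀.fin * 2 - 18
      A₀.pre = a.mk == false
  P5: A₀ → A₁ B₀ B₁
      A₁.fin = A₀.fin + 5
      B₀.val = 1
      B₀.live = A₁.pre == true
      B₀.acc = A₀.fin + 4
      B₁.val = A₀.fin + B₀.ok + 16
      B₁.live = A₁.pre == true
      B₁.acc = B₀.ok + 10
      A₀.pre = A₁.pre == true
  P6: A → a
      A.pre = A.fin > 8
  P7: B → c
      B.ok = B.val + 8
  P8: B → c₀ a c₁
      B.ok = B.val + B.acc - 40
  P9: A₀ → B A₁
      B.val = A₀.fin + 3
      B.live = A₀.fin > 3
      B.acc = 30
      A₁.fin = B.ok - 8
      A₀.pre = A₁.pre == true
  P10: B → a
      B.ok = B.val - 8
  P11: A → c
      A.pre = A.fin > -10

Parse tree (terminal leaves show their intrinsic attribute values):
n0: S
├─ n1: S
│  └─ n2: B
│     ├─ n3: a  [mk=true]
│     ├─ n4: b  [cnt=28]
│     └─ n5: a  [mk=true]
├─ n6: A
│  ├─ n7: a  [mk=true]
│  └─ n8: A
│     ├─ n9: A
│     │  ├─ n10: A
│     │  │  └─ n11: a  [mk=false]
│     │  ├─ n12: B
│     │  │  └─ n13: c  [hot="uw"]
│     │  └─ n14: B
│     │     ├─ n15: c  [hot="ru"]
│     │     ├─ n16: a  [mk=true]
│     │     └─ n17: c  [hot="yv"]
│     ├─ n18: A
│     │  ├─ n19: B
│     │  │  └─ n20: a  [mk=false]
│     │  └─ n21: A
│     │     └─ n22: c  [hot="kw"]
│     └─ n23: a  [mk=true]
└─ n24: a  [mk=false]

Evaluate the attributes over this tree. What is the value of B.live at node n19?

1. n2.val = -1  [-1]
2. n2.live = true  [true]
3. n2.acc = 19  [19]
4. n3.mk = true  [terminal]
5. n4.cnt = 28  [terminal]
6. n5.mk = true  [terminal]
7. n2.ok = -5  [B.acc - 24]
8. n1.hot = 2  [B.ok + 7]
9. n1.mk = 12  [12]
10. n6.fin = 9  [S₁.hot + S₁.mk - 5]
11. n7.mk = true  [terminal]
12. n8.fin = 11  [A₀.fin * -2 + 29]
13. n9.fin = 4  [A₀.fin - 7]
14. n10.fin = 9  [A₀.fin + 5]
15. n11.mk = false  [terminal]
16. n10.pre = true  [A.fin > 8]
17. n12.val = 1  [1]
18. n12.live = true  [A₁.pre == true]
19. n12.acc = 8  [A₀.fin + 4]
20. n13.hot = "uw"  [terminal]
21. n12.ok = 9  [B.val + 8]
22. n14.val = 29  [A₀.fin + B₀.ok + 16]
23. n14.live = true  [A₁.pre == true]
24. n14.acc = 19  [B₀.ok + 10]
25. n15.hot = "ru"  [terminal]
26. n16.mk = true  [terminal]
27. n17.hot = "yv"  [terminal]
28. n14.ok = 8  [B.val + B.acc - 40]
29. n9.pre = true  [A₁.pre == true]
30. n18.fin = 4  [A₀.fin * 2 - 18]
31. n19.val = 7  [A₀.fin + 3]
32. n19.live = true  [A₀.fin > 3]
33. n19.acc = 30  [30]
34. n20.mk = false  [terminal]
35. n19.ok = -1  [B.val - 8]
36. n21.fin = -9  [B.ok - 8]
37. n22.hot = "kw"  [terminal]
38. n21.pre = true  [A.fin > -10]
39. n18.pre = true  [A₁.pre == true]
40. n23.mk = true  [terminal]
41. n8.pre = false  [a.mk == false]
42. n6.pre = true  [a.mk == true]
43. n24.mk = false  [terminal]
44. n0.hot = 27  [S₁.hot * 2 + 23]
45. n0.mk = 6  [6]

true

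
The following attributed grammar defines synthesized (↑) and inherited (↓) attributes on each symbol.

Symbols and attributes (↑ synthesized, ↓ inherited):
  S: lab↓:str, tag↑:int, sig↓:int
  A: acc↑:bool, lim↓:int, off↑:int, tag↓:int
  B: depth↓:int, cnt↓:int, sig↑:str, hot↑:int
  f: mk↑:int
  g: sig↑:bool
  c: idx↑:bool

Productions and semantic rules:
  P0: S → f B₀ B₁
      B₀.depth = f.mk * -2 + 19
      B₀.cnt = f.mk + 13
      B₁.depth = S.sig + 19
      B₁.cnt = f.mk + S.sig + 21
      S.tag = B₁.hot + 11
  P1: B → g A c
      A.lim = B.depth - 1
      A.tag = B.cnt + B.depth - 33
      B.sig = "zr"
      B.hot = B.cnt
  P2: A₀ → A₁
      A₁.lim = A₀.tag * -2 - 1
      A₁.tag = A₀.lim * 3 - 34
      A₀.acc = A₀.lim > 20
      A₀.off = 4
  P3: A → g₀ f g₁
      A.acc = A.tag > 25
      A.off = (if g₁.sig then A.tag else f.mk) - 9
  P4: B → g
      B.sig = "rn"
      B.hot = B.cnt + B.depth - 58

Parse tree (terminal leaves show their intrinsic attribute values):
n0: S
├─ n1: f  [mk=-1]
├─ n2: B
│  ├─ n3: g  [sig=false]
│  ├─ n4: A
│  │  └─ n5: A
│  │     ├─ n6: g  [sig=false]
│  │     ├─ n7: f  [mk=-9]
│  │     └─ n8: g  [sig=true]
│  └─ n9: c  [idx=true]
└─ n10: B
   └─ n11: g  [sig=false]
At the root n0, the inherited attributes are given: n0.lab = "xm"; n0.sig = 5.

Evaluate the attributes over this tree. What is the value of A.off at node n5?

17

1. n0.lab = "xm"  [given at root]
2. n0.sig = 5  [given at root]
3. n1.mk = -1  [terminal]
4. n2.depth = 21  [f.mk * -2 + 19]
5. n2.cnt = 12  [f.mk + 13]
6. n3.sig = false  [terminal]
7. n4.lim = 20  [B.depth - 1]
8. n4.tag = 0  [B.cnt + B.depth - 33]
9. n5.lim = -1  [A₀.tag * -2 - 1]
10. n5.tag = 26  [A₀.lim * 3 - 34]
11. n6.sig = false  [terminal]
12. n7.mk = -9  [terminal]
13. n8.sig = true  [terminal]
14. n5.acc = true  [A.tag > 25]
15. n5.off = 17  [(if g₁.sig then A.tag else f.mk) - 9]
16. n4.acc = false  [A₀.lim > 20]
17. n4.off = 4  [4]
18. n9.idx = true  [terminal]
19. n2.sig = "zr"  ["zr"]
20. n2.hot = 12  [B.cnt]
21. n10.depth = 24  [S.sig + 19]
22. n10.cnt = 25  [f.mk + S.sig + 21]
23. n11.sig = false  [terminal]
24. n10.sig = "rn"  ["rn"]
25. n10.hot = -9  [B.cnt + B.depth - 58]
26. n0.tag = 2  [B₁.hot + 11]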